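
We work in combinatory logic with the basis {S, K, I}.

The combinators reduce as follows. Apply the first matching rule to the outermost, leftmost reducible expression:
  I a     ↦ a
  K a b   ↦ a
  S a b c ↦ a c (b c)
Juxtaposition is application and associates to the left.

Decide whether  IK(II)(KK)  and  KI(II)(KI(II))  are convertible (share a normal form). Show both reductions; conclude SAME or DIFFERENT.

Answer: SAME — A ⇓ I, B ⇓ I

Working:
Term A:
  start: IK(II)(KK)
  [1] K(II)(KK)
  [2] II
  [3] I

Term B:
  start: KI(II)(KI(II))
  [1] I(KI(II))
  [2] KI(II)
  [3] I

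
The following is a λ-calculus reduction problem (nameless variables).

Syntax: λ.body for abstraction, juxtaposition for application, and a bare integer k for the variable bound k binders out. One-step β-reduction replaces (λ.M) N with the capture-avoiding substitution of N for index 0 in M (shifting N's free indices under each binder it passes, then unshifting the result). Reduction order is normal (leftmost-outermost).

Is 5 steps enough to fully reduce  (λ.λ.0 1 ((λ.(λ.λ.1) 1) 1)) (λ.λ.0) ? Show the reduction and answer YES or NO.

  start: (λ.λ.0 1 ((λ.(λ.λ.1) 1) 1)) (λ.λ.0)
  →1  λ.0 (λ.λ.0) ((λ.(λ.λ.1) 1) (λ.λ.0))
  →2  λ.0 (λ.λ.0) ((λ.λ.1) 0)
  →3  λ.0 (λ.λ.0) (λ.1)

Answer: YES — reaches normal form λ.0 (λ.λ.0) (λ.1) in 3 ≤ 5 steps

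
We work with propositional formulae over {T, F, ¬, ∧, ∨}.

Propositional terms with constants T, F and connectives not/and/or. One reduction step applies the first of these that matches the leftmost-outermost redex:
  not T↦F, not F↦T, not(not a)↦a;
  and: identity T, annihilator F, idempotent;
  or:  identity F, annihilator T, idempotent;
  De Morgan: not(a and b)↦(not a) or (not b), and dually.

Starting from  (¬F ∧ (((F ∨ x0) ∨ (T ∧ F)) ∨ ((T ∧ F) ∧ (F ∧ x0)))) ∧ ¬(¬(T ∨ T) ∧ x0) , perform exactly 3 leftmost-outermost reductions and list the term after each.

Answer: after 3 steps: ((x0 ∨ (T ∧ F)) ∨ ((T ∧ F) ∧ (F ∧ x0))) ∧ ¬(¬(T ∨ T) ∧ x0)

Reduction:
  start: (¬F ∧ (((F ∨ x0) ∨ (T ∧ F)) ∨ ((T ∧ F) ∧ (F ∧ x0)))) ∧ ¬(¬(T ∨ T) ∧ x0)
  →1  (T ∧ (((F ∨ x0) ∨ (T ∧ F)) ∨ ((T ∧ F) ∧ (F ∧ x0)))) ∧ ¬(¬(T ∨ T) ∧ x0)
  →2  (((F ∨ x0) ∨ (T ∧ F)) ∨ ((T ∧ F) ∧ (F ∧ x0))) ∧ ¬(¬(T ∨ T) ∧ x0)
  →3  ((x0 ∨ (T ∧ F)) ∨ ((T ∧ F) ∧ (F ∧ x0))) ∧ ¬(¬(T ∨ T) ∧ x0)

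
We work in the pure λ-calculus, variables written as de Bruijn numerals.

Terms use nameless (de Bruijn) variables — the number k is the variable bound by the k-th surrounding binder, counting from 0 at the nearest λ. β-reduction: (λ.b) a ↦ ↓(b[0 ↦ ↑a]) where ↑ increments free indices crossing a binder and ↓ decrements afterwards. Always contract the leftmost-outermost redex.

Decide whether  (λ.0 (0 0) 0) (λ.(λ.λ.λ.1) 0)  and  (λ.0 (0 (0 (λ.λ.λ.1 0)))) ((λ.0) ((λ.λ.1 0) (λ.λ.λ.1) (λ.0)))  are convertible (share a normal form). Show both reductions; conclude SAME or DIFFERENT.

Term A:
  start: (λ.0 (0 0) 0) (λ.(λ.λ.λ.1) 0)
  step 1: (λ.(λ.λ.λ.1) 0) ((λ.(λ.λ.λ.1) 0) (λ.(λ.λ.λ.1) 0)) (λ.(λ.λ.λ.1) 0)
  step 2: (λ.λ.λ.1) ((λ.(λ.λ.λ.1) 0) (λ.(λ.λ.λ.1) 0)) (λ.(λ.λ.λ.1) 0)
  step 3: (λ.λ.1) (λ.(λ.λ.λ.1) 0)
  step 4: λ.λ.(λ.λ.λ.1) 0
  step 5: λ.λ.λ.λ.1

Term B:
  start: (λ.0 (0 (0 (λ.λ.λ.1 0)))) ((λ.0) ((λ.λ.1 0) (λ.λ.λ.1) (λ.0)))
  step 1: (λ.0) ((λ.λ.1 0) (λ.λ.λ.1) (λ.0)) ((λ.0) ((λ.λ.1 0) (λ.λ.λ.1) (λ.0)) ((λ.0) ((λ.λ.1 0) (λ.λ.λ.1) (λ.0)) (λ.λ.λ.1 0)))
  step 2: (λ.λ.1 0) (λ.λ.λ.1) (λ.0) ((λ.0) ((λ.λ.1 0) (λ.λ.λ.1) (λ.0)) ((λ.0) ((λ.λ.1 0) (λ.λ.λ.1) (λ.0)) (λ.λ.λ.1 0)))
  step 3: (λ.(λ.λ.λ.1) 0) (λ.0) ((λ.0) ((λ.λ.1 0) (λ.λ.λ.1) (λ.0)) ((λ.0) ((λ.λ.1 0) (λ.λ.λ.1) (λ.0)) (λ.λ.λ.1 0)))
  step 4: (λ.λ.λ.1) (λ.0) ((λ.0) ((λ.λ.1 0) (λ.λ.λ.1) (λ.0)) ((λ.0) ((λ.λ.1 0) (λ.λ.λ.1) (λ.0)) (λ.λ.λ.1 0)))
  step 5: (λ.λ.1) ((λ.0) ((λ.λ.1 0) (λ.λ.λ.1) (λ.0)) ((λ.0) ((λ.λ.1 0) (λ.λ.λ.1) (λ.0)) (λ.λ.λ.1 0)))
  step 6: λ.(λ.0) ((λ.λ.1 0) (λ.λ.λ.1) (λ.0)) ((λ.0) ((λ.λ.1 0) (λ.λ.λ.1) (λ.0)) (λ.λ.λ.1 0))
  step 7: λ.(λ.λ.1 0) (λ.λ.λ.1) (λ.0) ((λ.0) ((λ.λ.1 0) (λ.λ.λ.1) (λ.0)) (λ.λ.λ.1 0))
  step 8: λ.(λ.(λ.λ.λ.1) 0) (λ.0) ((λ.0) ((λ.λ.1 0) (λ.λ.λ.1) (λ.0)) (λ.λ.λ.1 0))
  step 9: λ.(λ.λ.λ.1) (λ.0) ((λ.0) ((λ.λ.1 0) (λ.λ.λ.1) (λ.0)) (λ.λ.λ.1 0))
  step 10: λ.(λ.λ.1) ((λ.0) ((λ.λ.1 0) (λ.λ.λ.1) (λ.0)) (λ.λ.λ.1 0))
  step 11: λ.λ.(λ.0) ((λ.λ.1 0) (λ.λ.λ.1) (λ.0)) (λ.λ.λ.1 0)
  step 12: λ.λ.(λ.λ.1 0) (λ.λ.λ.1) (λ.0) (λ.λ.λ.1 0)
  step 13: λ.λ.(λ.(λ.λ.λ.1) 0) (λ.0) (λ.λ.λ.1 0)
  step 14: λ.λ.(λ.λ.λ.1) (λ.0) (λ.λ.λ.1 0)
  step 15: λ.λ.(λ.λ.1) (λ.λ.λ.1 0)
  step 16: λ.λ.λ.λ.λ.λ.1 0

Answer: DIFFERENT — A ⇓ λ.λ.λ.λ.1, B ⇓ λ.λ.λ.λ.λ.λ.1 0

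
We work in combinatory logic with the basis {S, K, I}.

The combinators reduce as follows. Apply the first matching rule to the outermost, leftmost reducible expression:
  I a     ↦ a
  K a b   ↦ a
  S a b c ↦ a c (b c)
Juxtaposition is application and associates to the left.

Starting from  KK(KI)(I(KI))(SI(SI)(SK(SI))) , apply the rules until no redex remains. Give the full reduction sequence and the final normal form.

  start: KK(KI)(I(KI))(SI(SI)(SK(SI)))
  →1  K(I(KI))(SI(SI)(SK(SI)))
  →2  I(KI)
  →3  KI

Answer: normal form = KI  (in 3 steps)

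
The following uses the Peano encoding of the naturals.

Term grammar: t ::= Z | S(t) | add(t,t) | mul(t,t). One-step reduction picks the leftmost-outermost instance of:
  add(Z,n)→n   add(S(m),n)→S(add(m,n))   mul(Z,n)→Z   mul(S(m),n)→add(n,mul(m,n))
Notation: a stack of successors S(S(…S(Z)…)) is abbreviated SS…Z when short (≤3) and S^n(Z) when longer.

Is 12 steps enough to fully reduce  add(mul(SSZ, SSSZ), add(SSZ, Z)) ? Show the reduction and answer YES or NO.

  start: add(mul(SSZ, SSSZ), add(SSZ, Z))
  step 1: add(add(SSSZ, mul(SZ, SSSZ)), add(SSZ, Z))
  step 2: add(S(add(SSZ, mul(SZ, SSSZ))), add(SSZ, Z))
  step 3: S(add(add(SSZ, mul(SZ, SSSZ)), add(SSZ, Z)))
  step 4: S(add(S(add(SZ, mul(SZ, SSSZ))), add(SSZ, Z)))
  step 5: S(S(add(add(SZ, mul(SZ, SSSZ)), add(SSZ, Z))))
  step 6: S(S(add(S(add(Z, mul(SZ, SSSZ))), add(SSZ, Z))))
  step 7: S(S(S(add(add(Z, mul(SZ, SSSZ)), add(SSZ, Z)))))
  step 8: S(S(S(add(mul(SZ, SSSZ), add(SSZ, Z)))))
  step 9: S(S(S(add(add(SSSZ, mul(Z, SSSZ)), add(SSZ, Z)))))
  step 10: S(S(S(add(S(add(SSZ, mul(Z, SSSZ))), add(SSZ, Z)))))
  step 11: S(S(S(S(add(add(SSZ, mul(Z, SSSZ)), add(SSZ, Z))))))
  step 12: S(S(S(S(add(S(add(SZ, mul(Z, SSSZ))), add(SSZ, Z))))))

Answer: NO — after 12 steps the term is S(S(S(S(add(S(add(SZ, mul(Z, SSSZ))), add(SSZ, Z)))))), not yet normal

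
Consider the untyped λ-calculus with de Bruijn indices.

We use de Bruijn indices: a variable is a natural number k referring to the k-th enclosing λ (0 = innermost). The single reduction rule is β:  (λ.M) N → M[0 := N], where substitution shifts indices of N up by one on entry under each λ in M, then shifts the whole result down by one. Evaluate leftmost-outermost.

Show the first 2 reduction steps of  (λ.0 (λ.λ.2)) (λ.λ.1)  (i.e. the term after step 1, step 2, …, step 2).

  start: (λ.0 (λ.λ.2)) (λ.λ.1)
  step 1: (λ.λ.1) (λ.λ.λ.λ.1)
  step 2: λ.λ.λ.λ.λ.1

Answer: after 2 steps: λ.λ.λ.λ.λ.1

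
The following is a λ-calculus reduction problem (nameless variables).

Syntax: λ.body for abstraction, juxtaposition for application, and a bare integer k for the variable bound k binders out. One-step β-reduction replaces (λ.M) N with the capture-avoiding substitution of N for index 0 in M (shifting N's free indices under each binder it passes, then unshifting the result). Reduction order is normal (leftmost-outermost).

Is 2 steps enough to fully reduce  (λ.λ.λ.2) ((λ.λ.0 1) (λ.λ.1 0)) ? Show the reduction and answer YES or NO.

  start: (λ.λ.λ.2) ((λ.λ.0 1) (λ.λ.1 0))
  →1  λ.λ.(λ.λ.0 1) (λ.λ.1 0)
  →2  λ.λ.λ.0 (λ.λ.1 0)

Answer: YES — reaches normal form λ.λ.λ.0 (λ.λ.1 0) in 2 ≤ 2 steps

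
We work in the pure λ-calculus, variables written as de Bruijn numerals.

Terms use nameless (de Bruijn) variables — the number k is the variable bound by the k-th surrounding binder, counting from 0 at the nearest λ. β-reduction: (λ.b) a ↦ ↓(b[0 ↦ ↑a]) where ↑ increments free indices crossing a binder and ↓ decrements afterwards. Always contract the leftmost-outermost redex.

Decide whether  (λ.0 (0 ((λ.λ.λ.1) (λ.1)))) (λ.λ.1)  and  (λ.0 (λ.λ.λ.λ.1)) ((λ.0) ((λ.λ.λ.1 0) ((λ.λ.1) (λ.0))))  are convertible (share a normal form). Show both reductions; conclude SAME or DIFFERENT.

Term A:
  start: (λ.0 (0 ((λ.λ.λ.1) (λ.1)))) (λ.λ.1)
  →1  (λ.λ.1) ((λ.λ.1) ((λ.λ.λ.1) (λ.λ.λ.1)))
  →2  λ.(λ.λ.1) ((λ.λ.λ.1) (λ.λ.λ.1))
  →3  λ.λ.(λ.λ.λ.1) (λ.λ.λ.1)
  →4  λ.λ.λ.λ.1

Term B:
  start: (λ.0 (λ.λ.λ.λ.1)) ((λ.0) ((λ.λ.λ.1 0) ((λ.λ.1) (λ.0))))
  →1  (λ.0) ((λ.λ.λ.1 0) ((λ.λ.1) (λ.0))) (λ.λ.λ.λ.1)
  →2  (λ.λ.λ.1 0) ((λ.λ.1) (λ.0)) (λ.λ.λ.λ.1)
  →3  (λ.λ.1 0) (λ.λ.λ.λ.1)
  →4  λ.(λ.λ.λ.λ.1) 0
  →5  λ.λ.λ.λ.1

Answer: SAME — A ⇓ λ.λ.λ.λ.1, B ⇓ λ.λ.λ.λ.1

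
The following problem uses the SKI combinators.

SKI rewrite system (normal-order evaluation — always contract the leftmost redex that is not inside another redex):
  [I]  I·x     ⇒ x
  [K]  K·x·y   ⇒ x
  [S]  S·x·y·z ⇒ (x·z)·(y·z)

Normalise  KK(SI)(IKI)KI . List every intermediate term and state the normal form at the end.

Answer: normal form = I  (in 4 steps)

Derivation:
  start: KK(SI)(IKI)KI
  →1  K(IKI)KI
  →2  IKII
  →3  KII
  →4  I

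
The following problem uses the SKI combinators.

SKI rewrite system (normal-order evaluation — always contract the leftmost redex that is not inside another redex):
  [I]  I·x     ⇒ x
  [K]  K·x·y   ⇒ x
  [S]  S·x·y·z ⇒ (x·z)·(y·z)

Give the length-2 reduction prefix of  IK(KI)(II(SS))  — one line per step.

Answer: after 2 steps: KI

Derivation:
  start: IK(KI)(II(SS))
  →1  K(KI)(II(SS))
  →2  KI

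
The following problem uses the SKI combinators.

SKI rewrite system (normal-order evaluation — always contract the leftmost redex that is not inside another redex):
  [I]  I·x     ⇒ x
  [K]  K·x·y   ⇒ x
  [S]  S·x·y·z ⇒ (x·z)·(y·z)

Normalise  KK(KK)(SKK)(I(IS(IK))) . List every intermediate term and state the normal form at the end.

  start: KK(KK)(SKK)(I(IS(IK)))
  →1  K(SKK)(I(IS(IK)))
  →2  SKK

Answer: normal form = SKK  (in 2 steps)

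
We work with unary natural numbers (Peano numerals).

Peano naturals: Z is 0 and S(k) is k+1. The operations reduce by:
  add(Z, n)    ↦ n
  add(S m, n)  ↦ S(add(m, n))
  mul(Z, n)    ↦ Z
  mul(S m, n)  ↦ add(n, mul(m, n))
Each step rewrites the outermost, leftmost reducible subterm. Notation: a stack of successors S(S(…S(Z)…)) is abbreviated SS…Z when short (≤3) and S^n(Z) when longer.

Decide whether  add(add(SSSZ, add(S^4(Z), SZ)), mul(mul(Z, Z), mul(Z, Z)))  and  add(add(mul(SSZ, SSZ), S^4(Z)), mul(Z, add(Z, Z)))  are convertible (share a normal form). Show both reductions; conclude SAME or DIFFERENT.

Answer: SAME — A ⇓ S^8(Z), B ⇓ S^8(Z)

Working:
Term A:
  start: add(add(SSSZ, add(S^4(Z), SZ)), mul(mul(Z, Z), mul(Z, Z)))
  step 1: add(S(add(SSZ, add(S^4(Z), SZ))), mul(mul(Z, Z), mul(Z, Z)))
  step 2: S(add(add(SSZ, add(S^4(Z), SZ)), mul(mul(Z, Z), mul(Z, Z))))
  step 3: S(add(S(add(SZ, add(S^4(Z), SZ))), mul(mul(Z, Z), mul(Z, Z))))
  step 4: S(S(add(add(SZ, add(S^4(Z), SZ)), mul(mul(Z, Z), mul(Z, Z)))))
  step 5: S(S(add(S(add(Z, add(S^4(Z), SZ))), mul(mul(Z, Z), mul(Z, Z)))))
  step 6: S(S(S(add(add(Z, add(S^4(Z), SZ)), mul(mul(Z, Z), mul(Z, Z))))))
  step 7: S(S(S(add(add(S^4(Z), SZ), mul(mul(Z, Z), mul(Z, Z))))))
  step 8: S(S(S(add(S(add(SSSZ, SZ)), mul(mul(Z, Z), mul(Z, Z))))))
  step 9: S(S(S(S(add(add(SSSZ, SZ), mul(mul(Z, Z), mul(Z, Z)))))))
  step 10: S(S(S(S(add(S(add(SSZ, SZ)), mul(mul(Z, Z), mul(Z, Z)))))))
  step 11: S(S(S(S(S(add(add(SSZ, SZ), mul(mul(Z, Z), mul(Z, Z))))))))
  step 12: S(S(S(S(S(add(S(add(SZ, SZ)), mul(mul(Z, Z), mul(Z, Z))))))))
  step 13: S(S(S(S(S(S(add(add(SZ, SZ), mul(mul(Z, Z), mul(Z, Z)))))))))
  step 14: S(S(S(S(S(S(add(S(add(Z, SZ)), mul(mul(Z, Z), mul(Z, Z)))))))))
  step 15: S(S(S(S(S(S(S(add(add(Z, SZ), mul(mul(Z, Z), mul(Z, Z))))))))))
  step 16: S(S(S(S(S(S(S(add(SZ, mul(mul(Z, Z), mul(Z, Z))))))))))
  step 17: S(S(S(S(S(S(S(S(add(Z, mul(mul(Z, Z), mul(Z, Z)))))))))))
  step 18: S(S(S(S(S(S(S(S(mul(mul(Z, Z), mul(Z, Z))))))))))
  step 19: S(S(S(S(S(S(S(S(mul(Z, mul(Z, Z))))))))))
  step 20: S^8(Z)

Term B:
  start: add(add(mul(SSZ, SSZ), S^4(Z)), mul(Z, add(Z, Z)))
  step 1: add(add(add(SSZ, mul(SZ, SSZ)), S^4(Z)), mul(Z, add(Z, Z)))
  step 2: add(add(S(add(SZ, mul(SZ, SSZ))), S^4(Z)), mul(Z, add(Z, Z)))
  step 3: add(S(add(add(SZ, mul(SZ, SSZ)), S^4(Z))), mul(Z, add(Z, Z)))
  step 4: S(add(add(add(SZ, mul(SZ, SSZ)), S^4(Z)), mul(Z, add(Z, Z))))
  step 5: S(add(add(S(add(Z, mul(SZ, SSZ))), S^4(Z)), mul(Z, add(Z, Z))))
  step 6: S(add(S(add(add(Z, mul(SZ, SSZ)), S^4(Z))), mul(Z, add(Z, Z))))
  step 7: S(S(add(add(add(Z, mul(SZ, SSZ)), S^4(Z)), mul(Z, add(Z, Z)))))
  step 8: S(S(add(add(mul(SZ, SSZ), S^4(Z)), mul(Z, add(Z, Z)))))
  step 9: S(S(add(add(add(SSZ, mul(Z, SSZ)), S^4(Z)), mul(Z, add(Z, Z)))))
  step 10: S(S(add(add(S(add(SZ, mul(Z, SSZ))), S^4(Z)), mul(Z, add(Z, Z)))))
  step 11: S(S(add(S(add(add(SZ, mul(Z, SSZ)), S^4(Z))), mul(Z, add(Z, Z)))))
  step 12: S(S(S(add(add(add(SZ, mul(Z, SSZ)), S^4(Z)), mul(Z, add(Z, Z))))))
  step 13: S(S(S(add(add(S(add(Z, mul(Z, SSZ))), S^4(Z)), mul(Z, add(Z, Z))))))
  step 14: S(S(S(add(S(add(add(Z, mul(Z, SSZ)), S^4(Z))), mul(Z, add(Z, Z))))))
  step 15: S(S(S(S(add(add(add(Z, mul(Z, SSZ)), S^4(Z)), mul(Z, add(Z, Z)))))))
  step 16: S(S(S(S(add(add(mul(Z, SSZ), S^4(Z)), mul(Z, add(Z, Z)))))))
  step 17: S(S(S(S(add(add(Z, S^4(Z)), mul(Z, add(Z, Z)))))))
  step 18: S(S(S(S(add(S^4(Z), mul(Z, add(Z, Z)))))))
  step 19: S(S(S(S(S(add(SSSZ, mul(Z, add(Z, Z))))))))
  step 20: S(S(S(S(S(S(add(SSZ, mul(Z, add(Z, Z)))))))))
  step 21: S(S(S(S(S(S(S(add(SZ, mul(Z, add(Z, Z))))))))))
  step 22: S(S(S(S(S(S(S(S(add(Z, mul(Z, add(Z, Z)))))))))))
  step 23: S(S(S(S(S(S(S(S(mul(Z, add(Z, Z))))))))))
  step 24: S^8(Z)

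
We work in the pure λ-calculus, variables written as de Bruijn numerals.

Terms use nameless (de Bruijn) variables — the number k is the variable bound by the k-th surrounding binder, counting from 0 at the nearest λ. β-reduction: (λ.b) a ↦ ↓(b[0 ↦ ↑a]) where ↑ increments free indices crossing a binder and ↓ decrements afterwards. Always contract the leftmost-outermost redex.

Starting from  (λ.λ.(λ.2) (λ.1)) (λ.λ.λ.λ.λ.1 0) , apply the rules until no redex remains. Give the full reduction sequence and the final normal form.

Answer: normal form = λ.λ.λ.λ.λ.λ.1 0  (in 2 steps)

Reduction:
  start: (λ.λ.(λ.2) (λ.1)) (λ.λ.λ.λ.λ.1 0)
  [1] λ.(λ.λ.λ.λ.λ.λ.1 0) (λ.1)
  [2] λ.λ.λ.λ.λ.λ.1 0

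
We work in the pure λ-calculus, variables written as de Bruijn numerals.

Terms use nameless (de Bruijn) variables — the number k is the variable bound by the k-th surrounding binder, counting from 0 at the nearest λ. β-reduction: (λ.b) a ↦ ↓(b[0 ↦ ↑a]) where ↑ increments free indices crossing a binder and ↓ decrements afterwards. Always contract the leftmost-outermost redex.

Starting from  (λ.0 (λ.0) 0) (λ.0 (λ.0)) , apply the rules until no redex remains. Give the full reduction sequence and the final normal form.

  start: (λ.0 (λ.0) 0) (λ.0 (λ.0))
  [1] (λ.0 (λ.0)) (λ.0) (λ.0 (λ.0))
  [2] (λ.0) (λ.0) (λ.0 (λ.0))
  [3] (λ.0) (λ.0 (λ.0))
  [4] λ.0 (λ.0)

Answer: normal form = λ.0 (λ.0)  (in 4 steps)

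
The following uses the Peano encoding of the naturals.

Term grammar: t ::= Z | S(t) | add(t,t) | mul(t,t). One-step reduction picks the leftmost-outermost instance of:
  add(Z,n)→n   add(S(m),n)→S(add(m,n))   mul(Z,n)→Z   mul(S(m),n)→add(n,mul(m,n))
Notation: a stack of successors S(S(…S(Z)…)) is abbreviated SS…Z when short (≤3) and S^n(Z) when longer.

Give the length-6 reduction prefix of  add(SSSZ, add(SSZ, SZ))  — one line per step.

  start: add(SSSZ, add(SSZ, SZ))
  step 1: S(add(SSZ, add(SSZ, SZ)))
  step 2: S(S(add(SZ, add(SSZ, SZ))))
  step 3: S(S(S(add(Z, add(SSZ, SZ)))))
  step 4: S(S(S(add(SSZ, SZ))))
  step 5: S(S(S(S(add(SZ, SZ)))))
  step 6: S(S(S(S(S(add(Z, SZ))))))

Answer: after 6 steps: S(S(S(S(S(add(Z, SZ))))))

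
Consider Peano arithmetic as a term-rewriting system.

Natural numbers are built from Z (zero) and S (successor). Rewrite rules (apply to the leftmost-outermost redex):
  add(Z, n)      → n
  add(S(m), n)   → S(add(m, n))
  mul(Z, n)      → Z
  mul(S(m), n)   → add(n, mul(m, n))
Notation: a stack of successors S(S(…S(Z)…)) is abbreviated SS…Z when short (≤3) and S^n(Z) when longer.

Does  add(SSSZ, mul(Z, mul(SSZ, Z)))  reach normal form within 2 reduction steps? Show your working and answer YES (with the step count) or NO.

  start: add(SSSZ, mul(Z, mul(SSZ, Z)))
  step 1: S(add(SSZ, mul(Z, mul(SSZ, Z))))
  step 2: S(S(add(SZ, mul(Z, mul(SSZ, Z)))))

Answer: NO — after 2 steps the term is S(S(add(SZ, mul(Z, mul(SSZ, Z))))), not yet normal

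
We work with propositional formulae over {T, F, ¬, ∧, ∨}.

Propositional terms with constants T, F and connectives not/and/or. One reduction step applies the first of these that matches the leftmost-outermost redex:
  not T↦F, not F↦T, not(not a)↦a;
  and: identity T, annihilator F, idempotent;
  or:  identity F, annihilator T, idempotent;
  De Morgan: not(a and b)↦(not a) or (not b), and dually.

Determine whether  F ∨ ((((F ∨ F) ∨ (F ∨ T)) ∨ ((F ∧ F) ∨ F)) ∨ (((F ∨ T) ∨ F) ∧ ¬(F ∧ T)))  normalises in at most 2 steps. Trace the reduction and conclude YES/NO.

Answer: NO — after 2 steps the term is ((F ∨ (F ∨ T)) ∨ ((F ∧ F) ∨ F)) ∨ (((F ∨ T) ∨ F) ∧ ¬(F ∧ T)), not yet normal

Reduction:
  start: F ∨ ((((F ∨ F) ∨ (F ∨ T)) ∨ ((F ∧ F) ∨ F)) ∨ (((F ∨ T) ∨ F) ∧ ¬(F ∧ T)))
  step 1: (((F ∨ F) ∨ (F ∨ T)) ∨ ((F ∧ F) ∨ F)) ∨ (((F ∨ T) ∨ F) ∧ ¬(F ∧ T))
  step 2: ((F ∨ (F ∨ T)) ∨ ((F ∧ F) ∨ F)) ∨ (((F ∨ T) ∨ F) ∧ ¬(F ∧ T))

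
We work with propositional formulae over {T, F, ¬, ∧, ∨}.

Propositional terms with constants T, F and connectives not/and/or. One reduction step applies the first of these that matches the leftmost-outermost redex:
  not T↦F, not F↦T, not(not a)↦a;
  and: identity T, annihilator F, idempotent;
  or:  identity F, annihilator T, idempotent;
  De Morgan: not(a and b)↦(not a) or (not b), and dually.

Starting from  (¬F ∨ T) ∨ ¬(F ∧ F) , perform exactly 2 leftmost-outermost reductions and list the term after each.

  start: (¬F ∨ T) ∨ ¬(F ∧ F)
  →1  T ∨ ¬(F ∧ F)
  →2  T

Answer: after 2 steps: T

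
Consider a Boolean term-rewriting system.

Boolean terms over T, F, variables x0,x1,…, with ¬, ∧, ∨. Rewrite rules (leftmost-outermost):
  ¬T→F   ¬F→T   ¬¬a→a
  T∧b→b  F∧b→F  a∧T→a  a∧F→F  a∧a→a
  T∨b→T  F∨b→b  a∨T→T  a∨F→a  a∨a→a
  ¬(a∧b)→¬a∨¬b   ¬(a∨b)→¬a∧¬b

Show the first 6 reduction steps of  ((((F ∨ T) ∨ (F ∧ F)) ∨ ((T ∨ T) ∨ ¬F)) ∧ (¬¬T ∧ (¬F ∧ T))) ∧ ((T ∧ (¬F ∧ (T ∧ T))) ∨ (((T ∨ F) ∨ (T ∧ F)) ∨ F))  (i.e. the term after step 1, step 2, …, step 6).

Answer: after 6 steps: (¬F ∧ T) ∧ ((T ∧ (¬F ∧ (T ∧ T))) ∨ (((T ∨ F) ∨ (T ∧ F)) ∨ F))

Working:
  start: ((((F ∨ T) ∨ (F ∧ F)) ∨ ((T ∨ T) ∨ ¬F)) ∧ (¬¬T ∧ (¬F ∧ T))) ∧ ((T ∧ (¬F ∧ (T ∧ T))) ∨ (((T ∨ F) ∨ (T ∧ F)) ∨ F))
  →1  (((T ∨ (F ∧ F)) ∨ ((T ∨ T) ∨ ¬F)) ∧ (¬¬T ∧ (¬F ∧ T))) ∧ ((T ∧ (¬F ∧ (T ∧ T))) ∨ (((T ∨ F) ∨ (T ∧ F)) ∨ F))
  →2  ((T ∨ ((T ∨ T) ∨ ¬F)) ∧ (¬¬T ∧ (¬F ∧ T))) ∧ ((T ∧ (¬F ∧ (T ∧ T))) ∨ (((T ∨ F) ∨ (T ∧ F)) ∨ F))
  →3  (T ∧ (¬¬T ∧ (¬F ∧ T))) ∧ ((T ∧ (¬F ∧ (T ∧ T))) ∨ (((T ∨ F) ∨ (T ∧ F)) ∨ F))
  →4  (¬¬T ∧ (¬F ∧ T)) ∧ ((T ∧ (¬F ∧ (T ∧ T))) ∨ (((T ∨ F) ∨ (T ∧ F)) ∨ F))
  →5  (T ∧ (¬F ∧ T)) ∧ ((T ∧ (¬F ∧ (T ∧ T))) ∨ (((T ∨ F) ∨ (T ∧ F)) ∨ F))
  →6  (¬F ∧ T) ∧ ((T ∧ (¬F ∧ (T ∧ T))) ∨ (((T ∨ F) ∨ (T ∧ F)) ∨ F))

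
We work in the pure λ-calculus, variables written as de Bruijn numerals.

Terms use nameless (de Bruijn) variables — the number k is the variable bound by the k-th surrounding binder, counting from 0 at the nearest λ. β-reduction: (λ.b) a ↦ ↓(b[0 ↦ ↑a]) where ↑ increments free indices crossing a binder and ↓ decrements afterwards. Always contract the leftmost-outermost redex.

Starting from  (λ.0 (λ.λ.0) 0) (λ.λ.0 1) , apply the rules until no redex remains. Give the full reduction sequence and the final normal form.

  start: (λ.0 (λ.λ.0) 0) (λ.λ.0 1)
  [1] (λ.λ.0 1) (λ.λ.0) (λ.λ.0 1)
  [2] (λ.0 (λ.λ.0)) (λ.λ.0 1)
  [3] (λ.λ.0 1) (λ.λ.0)
  [4] λ.0 (λ.λ.0)

Answer: normal form = λ.0 (λ.λ.0)  (in 4 steps)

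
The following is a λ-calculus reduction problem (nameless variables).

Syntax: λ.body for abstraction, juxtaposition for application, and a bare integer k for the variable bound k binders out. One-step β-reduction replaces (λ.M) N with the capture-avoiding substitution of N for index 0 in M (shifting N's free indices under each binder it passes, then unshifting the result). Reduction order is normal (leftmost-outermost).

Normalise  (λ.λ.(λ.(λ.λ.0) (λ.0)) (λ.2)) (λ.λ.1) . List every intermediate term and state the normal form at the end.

  start: (λ.λ.(λ.(λ.λ.0) (λ.0)) (λ.2)) (λ.λ.1)
  →1  λ.(λ.(λ.λ.0) (λ.0)) (λ.λ.λ.1)
  →2  λ.(λ.λ.0) (λ.0)
  →3  λ.λ.0

Answer: normal form = λ.λ.0  (in 3 steps)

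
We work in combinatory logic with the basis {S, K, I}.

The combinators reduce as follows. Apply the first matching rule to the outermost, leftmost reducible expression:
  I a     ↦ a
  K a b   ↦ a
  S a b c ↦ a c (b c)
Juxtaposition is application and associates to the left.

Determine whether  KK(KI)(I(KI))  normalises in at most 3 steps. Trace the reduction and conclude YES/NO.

Answer: YES — reaches normal form K(KI) in 2 ≤ 3 steps

Reduction:
  start: KK(KI)(I(KI))
  →1  K(I(KI))
  →2  K(KI)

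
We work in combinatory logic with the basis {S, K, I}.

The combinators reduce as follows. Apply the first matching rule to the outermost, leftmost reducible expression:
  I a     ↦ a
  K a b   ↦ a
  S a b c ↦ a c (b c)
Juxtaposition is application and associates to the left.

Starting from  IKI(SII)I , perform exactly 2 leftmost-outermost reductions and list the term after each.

  start: IKI(SII)I
  →1  KI(SII)I
  →2  II

Answer: after 2 steps: II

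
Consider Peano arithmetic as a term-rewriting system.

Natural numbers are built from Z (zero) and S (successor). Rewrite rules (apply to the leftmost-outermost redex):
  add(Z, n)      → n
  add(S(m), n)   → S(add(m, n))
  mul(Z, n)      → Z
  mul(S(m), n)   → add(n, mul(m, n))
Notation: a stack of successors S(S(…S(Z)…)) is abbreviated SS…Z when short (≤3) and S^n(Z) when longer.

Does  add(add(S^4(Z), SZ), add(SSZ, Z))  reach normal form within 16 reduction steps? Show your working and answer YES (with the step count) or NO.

  start: add(add(S^4(Z), SZ), add(SSZ, Z))
  →1  add(S(add(SSSZ, SZ)), add(SSZ, Z))
  →2  S(add(add(SSSZ, SZ), add(SSZ, Z)))
  →3  S(add(S(add(SSZ, SZ)), add(SSZ, Z)))
  →4  S(S(add(add(SSZ, SZ), add(SSZ, Z))))
  →5  S(S(add(S(add(SZ, SZ)), add(SSZ, Z))))
  →6  S(S(S(add(add(SZ, SZ), add(SSZ, Z)))))
  →7  S(S(S(add(S(add(Z, SZ)), add(SSZ, Z)))))
  →8  S(S(S(S(add(add(Z, SZ), add(SSZ, Z))))))
  →9  S(S(S(S(add(SZ, add(SSZ, Z))))))
  →10  S(S(S(S(S(add(Z, add(SSZ, Z)))))))
  →11  S(S(S(S(S(add(SSZ, Z))))))
  →12  S(S(S(S(S(S(add(SZ, Z)))))))
  →13  S(S(S(S(S(S(S(add(Z, Z))))))))
  →14  S^7(Z)

Answer: YES — reaches normal form S^7(Z) in 14 ≤ 16 steps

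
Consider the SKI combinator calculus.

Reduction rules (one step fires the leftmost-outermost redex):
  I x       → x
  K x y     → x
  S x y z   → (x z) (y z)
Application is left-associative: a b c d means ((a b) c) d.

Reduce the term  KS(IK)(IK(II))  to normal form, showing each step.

  start: KS(IK)(IK(II))
  →1  S(IK(II))
  →2  S(K(II))
  →3  S(KI)

Answer: normal form = S(KI)  (in 3 steps)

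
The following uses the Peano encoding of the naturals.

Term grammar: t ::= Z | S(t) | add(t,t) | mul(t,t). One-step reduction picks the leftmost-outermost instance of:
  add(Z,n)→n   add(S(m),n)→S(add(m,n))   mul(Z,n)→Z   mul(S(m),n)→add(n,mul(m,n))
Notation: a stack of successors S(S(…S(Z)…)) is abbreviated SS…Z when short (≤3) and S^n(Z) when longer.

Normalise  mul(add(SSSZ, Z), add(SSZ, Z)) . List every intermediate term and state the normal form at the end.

Answer: normal form = S^6(Z)  (in 26 steps)

Derivation:
  start: mul(add(SSSZ, Z), add(SSZ, Z))
  step 1: mul(S(add(SSZ, Z)), add(SSZ, Z))
  step 2: add(add(SSZ, Z), mul(add(SSZ, Z), add(SSZ, Z)))
  step 3: add(S(add(SZ, Z)), mul(add(SSZ, Z), add(SSZ, Z)))
  step 4: S(add(add(SZ, Z), mul(add(SSZ, Z), add(SSZ, Z))))
  step 5: S(add(S(add(Z, Z)), mul(add(SSZ, Z), add(SSZ, Z))))
  step 6: S(S(add(add(Z, Z), mul(add(SSZ, Z), add(SSZ, Z)))))
  step 7: S(S(add(Z, mul(add(SSZ, Z), add(SSZ, Z)))))
  step 8: S(S(mul(add(SSZ, Z), add(SSZ, Z))))
  step 9: S(S(mul(S(add(SZ, Z)), add(SSZ, Z))))
  step 10: S(S(add(add(SSZ, Z), mul(add(SZ, Z), add(SSZ, Z)))))
  step 11: S(S(add(S(add(SZ, Z)), mul(add(SZ, Z), add(SSZ, Z)))))
  step 12: S(S(S(add(add(SZ, Z), mul(add(SZ, Z), add(SSZ, Z))))))
  step 13: S(S(S(add(S(add(Z, Z)), mul(add(SZ, Z), add(SSZ, Z))))))
  step 14: S(S(S(S(add(add(Z, Z), mul(add(SZ, Z), add(SSZ, Z)))))))
  step 15: S(S(S(S(add(Z, mul(add(SZ, Z), add(SSZ, Z)))))))
  step 16: S(S(S(S(mul(add(SZ, Z), add(SSZ, Z))))))
  step 17: S(S(S(S(mul(S(add(Z, Z)), add(SSZ, Z))))))
  step 18: S(S(S(S(add(add(SSZ, Z), mul(add(Z, Z), add(SSZ, Z)))))))
  step 19: S(S(S(S(add(S(add(SZ, Z)), mul(add(Z, Z), add(SSZ, Z)))))))
  step 20: S(S(S(S(S(add(add(SZ, Z), mul(add(Z, Z), add(SSZ, Z))))))))
  step 21: S(S(S(S(S(add(S(add(Z, Z)), mul(add(Z, Z), add(SSZ, Z))))))))
  step 22: S(S(S(S(S(S(add(add(Z, Z), mul(add(Z, Z), add(SSZ, Z)))))))))
  step 23: S(S(S(S(S(S(add(Z, mul(add(Z, Z), add(SSZ, Z)))))))))
  step 24: S(S(S(S(S(S(mul(add(Z, Z), add(SSZ, Z))))))))
  step 25: S(S(S(S(S(S(mul(Z, add(SSZ, Z))))))))
  step 26: S^6(Z)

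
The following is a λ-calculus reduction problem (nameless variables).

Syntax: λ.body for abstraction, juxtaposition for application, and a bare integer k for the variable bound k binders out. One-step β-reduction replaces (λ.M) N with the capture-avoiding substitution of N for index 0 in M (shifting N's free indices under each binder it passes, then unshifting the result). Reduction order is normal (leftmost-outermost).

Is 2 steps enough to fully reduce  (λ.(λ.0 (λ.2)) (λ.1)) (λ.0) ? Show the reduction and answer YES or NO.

Answer: NO — after 2 steps the term is (λ.λ.0) (λ.λ.0), not yet normal

Reduction:
  start: (λ.(λ.0 (λ.2)) (λ.1)) (λ.0)
  →1  (λ.0 (λ.λ.0)) (λ.λ.0)
  →2  (λ.λ.0) (λ.λ.0)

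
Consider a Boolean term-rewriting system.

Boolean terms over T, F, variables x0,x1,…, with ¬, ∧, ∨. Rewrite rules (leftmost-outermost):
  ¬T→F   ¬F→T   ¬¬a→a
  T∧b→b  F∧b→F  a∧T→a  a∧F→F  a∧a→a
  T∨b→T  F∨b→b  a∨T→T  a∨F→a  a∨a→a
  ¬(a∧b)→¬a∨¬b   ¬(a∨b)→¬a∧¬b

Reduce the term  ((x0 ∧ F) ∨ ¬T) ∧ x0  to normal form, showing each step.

  start: ((x0 ∧ F) ∨ ¬T) ∧ x0
  [1] (F ∨ ¬T) ∧ x0
  [2] ¬T ∧ x0
  [3] F ∧ x0
  [4] F

Answer: normal form = F  (in 4 steps)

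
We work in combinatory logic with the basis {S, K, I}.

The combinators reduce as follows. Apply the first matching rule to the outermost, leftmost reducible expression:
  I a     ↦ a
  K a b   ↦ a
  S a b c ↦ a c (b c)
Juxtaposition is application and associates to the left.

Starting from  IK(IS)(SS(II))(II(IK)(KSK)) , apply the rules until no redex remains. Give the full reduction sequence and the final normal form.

Answer: normal form = S(KS)  (in 7 steps)

Reduction:
  start: IK(IS)(SS(II))(II(IK)(KSK))
  step 1: K(IS)(SS(II))(II(IK)(KSK))
  step 2: IS(II(IK)(KSK))
  step 3: S(II(IK)(KSK))
  step 4: S(I(IK)(KSK))
  step 5: S(IK(KSK))
  step 6: S(K(KSK))
  step 7: S(KS)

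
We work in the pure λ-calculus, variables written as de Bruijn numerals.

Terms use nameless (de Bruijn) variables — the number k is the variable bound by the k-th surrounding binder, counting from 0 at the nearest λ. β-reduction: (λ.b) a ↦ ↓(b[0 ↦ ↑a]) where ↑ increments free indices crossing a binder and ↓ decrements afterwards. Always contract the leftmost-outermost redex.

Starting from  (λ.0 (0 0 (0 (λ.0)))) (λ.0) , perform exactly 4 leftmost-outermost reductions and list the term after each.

Answer: after 4 steps: (λ.0) (λ.0)

Reduction:
  start: (λ.0 (0 0 (0 (λ.0)))) (λ.0)
  step 1: (λ.0) ((λ.0) (λ.0) ((λ.0) (λ.0)))
  step 2: (λ.0) (λ.0) ((λ.0) (λ.0))
  step 3: (λ.0) ((λ.0) (λ.0))
  step 4: (λ.0) (λ.0)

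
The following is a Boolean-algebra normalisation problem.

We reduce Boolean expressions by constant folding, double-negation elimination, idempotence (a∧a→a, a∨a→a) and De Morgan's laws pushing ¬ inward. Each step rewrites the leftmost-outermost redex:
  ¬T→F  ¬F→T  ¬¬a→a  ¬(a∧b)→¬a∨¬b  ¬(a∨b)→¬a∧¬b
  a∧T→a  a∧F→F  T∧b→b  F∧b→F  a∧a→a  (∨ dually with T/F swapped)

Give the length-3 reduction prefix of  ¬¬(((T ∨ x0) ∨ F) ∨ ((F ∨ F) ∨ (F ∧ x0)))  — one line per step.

Answer: after 3 steps: T ∨ ((F ∨ F) ∨ (F ∧ x0))

Reduction:
  start: ¬¬(((T ∨ x0) ∨ F) ∨ ((F ∨ F) ∨ (F ∧ x0)))
  [1] ((T ∨ x0) ∨ F) ∨ ((F ∨ F) ∨ (F ∧ x0))
  [2] (T ∨ x0) ∨ ((F ∨ F) ∨ (F ∧ x0))
  [3] T ∨ ((F ∨ F) ∨ (F ∧ x0))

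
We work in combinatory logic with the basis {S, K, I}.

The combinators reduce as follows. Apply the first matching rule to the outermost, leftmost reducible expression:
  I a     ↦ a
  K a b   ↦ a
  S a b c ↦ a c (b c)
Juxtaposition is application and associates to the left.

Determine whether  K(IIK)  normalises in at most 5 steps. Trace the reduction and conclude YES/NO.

Answer: YES — reaches normal form KK in 2 ≤ 5 steps

Working:
  start: K(IIK)
  →1  K(IK)
  →2  KK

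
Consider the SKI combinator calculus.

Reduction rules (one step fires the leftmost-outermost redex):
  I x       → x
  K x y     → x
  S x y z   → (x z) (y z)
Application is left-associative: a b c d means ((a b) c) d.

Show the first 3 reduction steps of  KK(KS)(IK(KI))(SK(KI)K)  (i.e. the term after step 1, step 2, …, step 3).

  start: KK(KS)(IK(KI))(SK(KI)K)
  step 1: K(IK(KI))(SK(KI)K)
  step 2: IK(KI)
  step 3: K(KI)

Answer: after 3 steps: K(KI)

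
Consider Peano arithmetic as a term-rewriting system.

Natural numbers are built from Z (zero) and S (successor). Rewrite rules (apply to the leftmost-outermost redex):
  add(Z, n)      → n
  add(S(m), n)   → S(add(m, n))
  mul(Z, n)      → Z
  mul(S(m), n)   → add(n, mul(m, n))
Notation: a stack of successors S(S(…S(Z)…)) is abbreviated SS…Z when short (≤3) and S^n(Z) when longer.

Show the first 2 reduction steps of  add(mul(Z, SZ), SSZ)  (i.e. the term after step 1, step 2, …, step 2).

Answer: after 2 steps: SSZ

Reduction:
  start: add(mul(Z, SZ), SSZ)
  [1] add(Z, SSZ)
  [2] SSZ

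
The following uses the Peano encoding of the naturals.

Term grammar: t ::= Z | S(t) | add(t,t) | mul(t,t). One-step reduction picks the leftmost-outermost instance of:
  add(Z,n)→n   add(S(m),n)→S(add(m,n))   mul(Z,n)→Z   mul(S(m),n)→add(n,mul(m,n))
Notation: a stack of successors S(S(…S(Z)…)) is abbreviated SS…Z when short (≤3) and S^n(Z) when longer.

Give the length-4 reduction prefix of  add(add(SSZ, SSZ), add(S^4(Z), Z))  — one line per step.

Answer: after 4 steps: S(S(add(add(Z, SSZ), add(S^4(Z), Z))))

Reduction:
  start: add(add(SSZ, SSZ), add(S^4(Z), Z))
  [1] add(S(add(SZ, SSZ)), add(S^4(Z), Z))
  [2] S(add(add(SZ, SSZ), add(S^4(Z), Z)))
  [3] S(add(S(add(Z, SSZ)), add(S^4(Z), Z)))
  [4] S(S(add(add(Z, SSZ), add(S^4(Z), Z))))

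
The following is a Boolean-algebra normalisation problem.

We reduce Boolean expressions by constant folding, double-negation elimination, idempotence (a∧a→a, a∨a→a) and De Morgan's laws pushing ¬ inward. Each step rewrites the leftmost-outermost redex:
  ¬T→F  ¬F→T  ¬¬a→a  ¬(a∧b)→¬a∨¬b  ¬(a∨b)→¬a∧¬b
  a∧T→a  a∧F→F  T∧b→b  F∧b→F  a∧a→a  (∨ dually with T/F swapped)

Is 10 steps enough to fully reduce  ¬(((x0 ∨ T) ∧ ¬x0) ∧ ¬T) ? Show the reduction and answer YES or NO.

  start: ¬(((x0 ∨ T) ∧ ¬x0) ∧ ¬T)
  →1  ¬((x0 ∨ T) ∧ ¬x0) ∨ ¬¬T
  →2  (¬(x0 ∨ T) ∨ ¬¬x0) ∨ ¬¬T
  →3  ((¬x0 ∧ ¬T) ∨ ¬¬x0) ∨ ¬¬T
  →4  ((¬x0 ∧ F) ∨ ¬¬x0) ∨ ¬¬T
  →5  (F ∨ ¬¬x0) ∨ ¬¬T
  →6  ¬¬x0 ∨ ¬¬T
  →7  x0 ∨ ¬¬T
  →8  x0 ∨ T
  →9  T

Answer: YES — reaches normal form T in 9 ≤ 10 steps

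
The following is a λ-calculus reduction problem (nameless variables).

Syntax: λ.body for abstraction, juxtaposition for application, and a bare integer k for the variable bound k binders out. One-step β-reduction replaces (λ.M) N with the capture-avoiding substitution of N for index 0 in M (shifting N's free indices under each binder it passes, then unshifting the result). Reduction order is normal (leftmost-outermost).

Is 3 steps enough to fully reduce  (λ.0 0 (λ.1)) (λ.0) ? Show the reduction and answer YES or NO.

  start: (λ.0 0 (λ.1)) (λ.0)
  [1] (λ.0) (λ.0) (λ.λ.0)
  [2] (λ.0) (λ.λ.0)
  [3] λ.λ.0

Answer: YES — reaches normal form λ.λ.0 in 3 ≤ 3 steps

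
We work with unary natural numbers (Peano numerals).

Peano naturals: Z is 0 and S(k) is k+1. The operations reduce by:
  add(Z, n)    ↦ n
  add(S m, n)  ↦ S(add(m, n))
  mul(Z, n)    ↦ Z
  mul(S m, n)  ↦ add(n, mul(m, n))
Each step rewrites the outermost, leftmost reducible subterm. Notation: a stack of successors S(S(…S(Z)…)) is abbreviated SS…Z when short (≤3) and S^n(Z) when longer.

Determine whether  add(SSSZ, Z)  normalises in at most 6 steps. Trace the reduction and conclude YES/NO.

  start: add(SSSZ, Z)
  step 1: S(add(SSZ, Z))
  step 2: S(S(add(SZ, Z)))
  step 3: S(S(S(add(Z, Z))))
  step 4: SSSZ

Answer: YES — reaches normal form SSSZ in 4 ≤ 6 steps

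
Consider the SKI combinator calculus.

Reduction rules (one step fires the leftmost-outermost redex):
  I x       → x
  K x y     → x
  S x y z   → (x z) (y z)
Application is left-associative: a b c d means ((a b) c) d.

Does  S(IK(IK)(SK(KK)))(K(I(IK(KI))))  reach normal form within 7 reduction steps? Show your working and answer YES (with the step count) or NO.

Answer: YES — reaches normal form SK(K(K(KI))) in 5 ≤ 7 steps

Reduction:
  start: S(IK(IK)(SK(KK)))(K(I(IK(KI))))
  →1  S(K(IK)(SK(KK)))(K(I(IK(KI))))
  →2  S(IK)(K(I(IK(KI))))
  →3  SK(K(I(IK(KI))))
  →4  SK(K(IK(KI)))
  →5  SK(K(K(KI)))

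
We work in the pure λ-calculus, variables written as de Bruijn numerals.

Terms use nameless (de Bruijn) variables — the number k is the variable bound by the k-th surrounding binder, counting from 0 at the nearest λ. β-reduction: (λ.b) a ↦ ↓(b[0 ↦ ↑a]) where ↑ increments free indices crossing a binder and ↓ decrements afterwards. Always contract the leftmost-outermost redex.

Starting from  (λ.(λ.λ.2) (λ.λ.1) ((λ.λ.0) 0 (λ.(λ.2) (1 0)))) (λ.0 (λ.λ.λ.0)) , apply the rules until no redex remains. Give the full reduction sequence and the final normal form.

  start: (λ.(λ.λ.2) (λ.λ.1) ((λ.λ.0) 0 (λ.(λ.2) (1 0)))) (λ.0 (λ.λ.λ.0))
  step 1: (λ.λ.λ.0 (λ.λ.λ.0)) (λ.λ.1) ((λ.λ.0) (λ.0 (λ.λ.λ.0)) (λ.(λ.λ.0 (λ.λ.λ.0)) ((λ.0 (λ.λ.λ.0)) 0)))
  step 2: (λ.λ.0 (λ.λ.λ.0)) ((λ.λ.0) (λ.0 (λ.λ.λ.0)) (λ.(λ.λ.0 (λ.λ.λ.0)) ((λ.0 (λ.λ.λ.0)) 0)))
  step 3: λ.0 (λ.λ.λ.0)

Answer: normal form = λ.0 (λ.λ.λ.0)  (in 3 steps)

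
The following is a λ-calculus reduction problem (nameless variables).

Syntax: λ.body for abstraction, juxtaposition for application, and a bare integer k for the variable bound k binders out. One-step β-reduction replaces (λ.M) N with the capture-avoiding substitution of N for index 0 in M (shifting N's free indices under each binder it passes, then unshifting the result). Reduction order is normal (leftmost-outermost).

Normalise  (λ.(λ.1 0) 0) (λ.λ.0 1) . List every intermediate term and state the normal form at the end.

Answer: normal form = λ.0 (λ.λ.0 1)  (in 3 steps)

Working:
  start: (λ.(λ.1 0) 0) (λ.λ.0 1)
  →1  (λ.(λ.λ.0 1) 0) (λ.λ.0 1)
  →2  (λ.λ.0 1) (λ.λ.0 1)
  →3  λ.0 (λ.λ.0 1)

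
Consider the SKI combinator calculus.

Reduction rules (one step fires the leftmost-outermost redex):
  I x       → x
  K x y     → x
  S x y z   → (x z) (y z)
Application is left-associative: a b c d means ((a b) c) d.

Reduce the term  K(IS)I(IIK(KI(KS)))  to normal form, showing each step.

Answer: normal form = S(KI)  (in 5 steps)

Derivation:
  start: K(IS)I(IIK(KI(KS)))
  step 1: IS(IIK(KI(KS)))
  step 2: S(IIK(KI(KS)))
  step 3: S(IK(KI(KS)))
  step 4: S(K(KI(KS)))
  step 5: S(KI)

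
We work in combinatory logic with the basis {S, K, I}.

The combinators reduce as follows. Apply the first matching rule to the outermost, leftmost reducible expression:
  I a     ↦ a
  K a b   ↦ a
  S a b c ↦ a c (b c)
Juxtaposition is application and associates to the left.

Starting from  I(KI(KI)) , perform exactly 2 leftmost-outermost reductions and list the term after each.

  start: I(KI(KI))
  step 1: KI(KI)
  step 2: I

Answer: after 2 steps: I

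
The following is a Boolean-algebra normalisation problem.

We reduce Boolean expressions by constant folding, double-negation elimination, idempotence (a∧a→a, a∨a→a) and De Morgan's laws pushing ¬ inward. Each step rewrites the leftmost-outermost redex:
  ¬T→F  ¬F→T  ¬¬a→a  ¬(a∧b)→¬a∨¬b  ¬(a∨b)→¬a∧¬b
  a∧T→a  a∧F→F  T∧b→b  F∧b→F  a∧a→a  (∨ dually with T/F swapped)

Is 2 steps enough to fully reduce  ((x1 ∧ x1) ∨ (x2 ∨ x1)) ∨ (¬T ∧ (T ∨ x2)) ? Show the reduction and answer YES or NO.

Answer: NO — after 2 steps the term is (x1 ∨ (x2 ∨ x1)) ∨ (F ∧ (T ∨ x2)), not yet normal

Working:
  start: ((x1 ∧ x1) ∨ (x2 ∨ x1)) ∨ (¬T ∧ (T ∨ x2))
  [1] (x1 ∨ (x2 ∨ x1)) ∨ (¬T ∧ (T ∨ x2))
  [2] (x1 ∨ (x2 ∨ x1)) ∨ (F ∧ (T ∨ x2))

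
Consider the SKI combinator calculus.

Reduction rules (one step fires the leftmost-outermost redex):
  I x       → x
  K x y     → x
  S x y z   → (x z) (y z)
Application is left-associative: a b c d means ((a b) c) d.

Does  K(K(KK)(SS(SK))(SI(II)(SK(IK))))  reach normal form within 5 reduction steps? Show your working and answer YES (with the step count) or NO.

Answer: YES — reaches normal form KK in 2 ≤ 5 steps

Derivation:
  start: K(K(KK)(SS(SK))(SI(II)(SK(IK))))
  step 1: K(KK(SI(II)(SK(IK))))
  step 2: KK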